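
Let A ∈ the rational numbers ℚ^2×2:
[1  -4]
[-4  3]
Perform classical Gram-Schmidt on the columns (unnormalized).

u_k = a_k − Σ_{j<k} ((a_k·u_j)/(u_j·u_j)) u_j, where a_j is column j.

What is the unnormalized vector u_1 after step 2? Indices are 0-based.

u_1 = (-52/17, -13/17)

Step 1: u_0 = a_0 = (1, -4).
Step 2: u_1 = a_1 − (-16/17)·u_0 = (-52/17, -13/17).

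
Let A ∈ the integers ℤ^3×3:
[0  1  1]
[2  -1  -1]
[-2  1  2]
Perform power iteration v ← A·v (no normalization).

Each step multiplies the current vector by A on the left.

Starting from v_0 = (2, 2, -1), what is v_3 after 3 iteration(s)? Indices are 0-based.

v_0 = (2, 2, -1).
v_1 = A·v_0 = (1, 3, -4).
v_2 = A·v_1 = (-1, 3, -7).
v_3 = A·v_2 = (-4, 2, -9).

v_3 = (-4, 2, -9)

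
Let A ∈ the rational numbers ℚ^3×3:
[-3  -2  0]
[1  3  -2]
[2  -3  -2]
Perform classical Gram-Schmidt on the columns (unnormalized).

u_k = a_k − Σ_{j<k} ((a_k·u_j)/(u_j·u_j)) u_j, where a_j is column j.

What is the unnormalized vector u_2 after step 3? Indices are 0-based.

u_2 = (-360/299, -40/23, -280/299)

Step 1: u_0 = a_0 = (-3, 1, 2).
Step 2: u_1 = a_1 − (3/14)·u_0 = (-19/14, 39/14, -24/7).
Step 3: u_2 = a_2 − (-3/7)·u_0 − (18/299)·u_1 = (-360/299, -40/23, -280/299).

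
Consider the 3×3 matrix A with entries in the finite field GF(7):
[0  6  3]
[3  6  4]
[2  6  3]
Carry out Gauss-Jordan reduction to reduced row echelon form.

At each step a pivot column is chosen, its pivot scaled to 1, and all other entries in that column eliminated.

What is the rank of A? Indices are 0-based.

step 1: exchange rows 0,1
step 1: normalize row 0 (÷3) = (1, 2, 6)
  row 2: subtract 2×row0 = (0, 2, 5)
step 2: normalize row 1 (÷6) = (0, 1, 4)
  row 0: subtract 2×row1 = (1, 0, 5)
  row 2: subtract 2×row1 = (0, 0, 4)
step 3: normalize row 2 (÷4) = (0, 0, 1)
  row 0: subtract 5×row2 = (1, 0, 0)
  row 1: subtract 4×row2 = (0, 1, 0)

rank = 3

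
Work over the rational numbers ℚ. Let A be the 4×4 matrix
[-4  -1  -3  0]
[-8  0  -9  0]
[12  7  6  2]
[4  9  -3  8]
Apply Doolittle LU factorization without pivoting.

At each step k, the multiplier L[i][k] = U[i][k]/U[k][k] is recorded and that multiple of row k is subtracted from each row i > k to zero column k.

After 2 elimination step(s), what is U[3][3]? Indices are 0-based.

U[3][3] = 8

k=0: U[0][0]=-4
  eliminate (1,0): mult=2, new row 1: (0, 2, -3, 0); set L[1][0]=2
  eliminate (2,0): mult=-3, new row 2: (0, 4, -3, 2); set L[2][0]=-3
  eliminate (3,0): mult=-1, new row 3: (0, 8, -6, 8); set L[3][0]=-1
k=1: U[1][1]=2
  eliminate (2,1): mult=2, new row 2: (0, 0, 3, 2); set L[2][1]=2
  eliminate (3,1): mult=4, new row 3: (0, 0, 6, 8); set L[3][1]=4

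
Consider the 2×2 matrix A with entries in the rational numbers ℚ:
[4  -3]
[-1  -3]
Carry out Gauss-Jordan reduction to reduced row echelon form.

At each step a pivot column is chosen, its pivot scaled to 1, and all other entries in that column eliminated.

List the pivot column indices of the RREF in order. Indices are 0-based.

pivot columns: 0, 1

pivot(0,0)=4: scale R0 → (1, -3/4)
  clear (1,0): R1 −= (-1)R0 → (0, -15/4)
pivot(1,1)=-15/4: scale R1 → (0, 1)
  clear (0,1): R0 −= (-3/4)R1 → (1, 0)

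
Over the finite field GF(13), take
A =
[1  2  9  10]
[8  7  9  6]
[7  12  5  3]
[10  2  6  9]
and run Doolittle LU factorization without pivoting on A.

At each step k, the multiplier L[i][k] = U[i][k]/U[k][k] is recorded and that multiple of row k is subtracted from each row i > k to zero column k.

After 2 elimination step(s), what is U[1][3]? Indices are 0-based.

U[1][3] = 4

Step 1: pivot at (0,0) is 1.
  row1 ← row1 − (8)·row0  ⇒  L[1][0]=8, U row1=(0, 4, 2, 4)
  row2 ← row2 − (7)·row0  ⇒  L[2][0]=7, U row2=(0, 11, 7, 11)
  row3 ← row3 − (10)·row0  ⇒  L[3][0]=10, U row3=(0, 8, 7, 0)
Step 2: pivot at (1,1) is 4.
  row2 ← row2 − (6)·row1  ⇒  L[2][1]=6, U row2=(0, 0, 8, 0)
  row3 ← row3 − (2)·row1  ⇒  L[3][1]=2, U row3=(0, 0, 3, 5)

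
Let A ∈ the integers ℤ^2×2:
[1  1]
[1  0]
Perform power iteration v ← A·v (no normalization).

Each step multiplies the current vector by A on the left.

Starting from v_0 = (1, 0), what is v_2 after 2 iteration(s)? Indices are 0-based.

v_2 = (2, 1)

v_0 = (1, 0).
v_1 = A·v_0 = (1, 1).
v_2 = A·v_1 = (2, 1).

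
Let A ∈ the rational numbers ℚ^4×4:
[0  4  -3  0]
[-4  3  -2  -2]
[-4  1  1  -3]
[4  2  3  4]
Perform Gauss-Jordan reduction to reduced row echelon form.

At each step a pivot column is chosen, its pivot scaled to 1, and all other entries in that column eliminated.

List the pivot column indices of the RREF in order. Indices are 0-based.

pivot columns: 0, 1, 2, 3

pivot(0,0): swap R0↔R1
pivot(0,0)=-4: scale R0 → (1, -3/4, 1/2, 1/2)
  clear (2,0): R2 −= (-4)R0 → (0, -2, 3, -1)
  clear (3,0): R3 −= (4)R0 → (0, 5, 1, 2)
pivot(1,1)=4: scale R1 → (0, 1, -3/4, 0)
  clear (0,1): R0 −= (-3/4)R1 → (1, 0, -1/16, 1/2)
  clear (2,1): R2 −= (-2)R1 → (0, 0, 3/2, -1)
  clear (3,1): R3 −= (5)R1 → (0, 0, 19/4, 2)
pivot(2,2)=3/2: scale R2 → (0, 0, 1, -2/3)
  clear (0,2): R0 −= (-1/16)R2 → (1, 0, 0, 11/24)
  clear (1,2): R1 −= (-3/4)R2 → (0, 1, 0, -1/2)
  clear (3,2): R3 −= (19/4)R2 → (0, 0, 0, 31/6)
pivot(3,3)=31/6: scale R3 → (0, 0, 0, 1)
  clear (0,3): R0 −= (11/24)R3 → (1, 0, 0, 0)
  clear (1,3): R1 −= (-1/2)R3 → (0, 1, 0, 0)
  clear (2,3): R2 −= (-2/3)R3 → (0, 0, 1, 0)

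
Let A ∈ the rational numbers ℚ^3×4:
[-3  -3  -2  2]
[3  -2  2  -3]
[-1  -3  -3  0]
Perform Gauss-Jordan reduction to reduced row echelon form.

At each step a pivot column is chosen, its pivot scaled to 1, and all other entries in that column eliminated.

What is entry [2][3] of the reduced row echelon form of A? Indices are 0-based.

M[2][3] = 4/35

[1] R0 /= -3  ⇒  (1, 1, 2/3, -2/3)
     R1 -= 3·R0  ⇒  (0, -5, 0, -1)
     R2 -= -1·R0  ⇒  (0, -2, -7/3, -2/3)
[2] R1 /= -5  ⇒  (0, 1, 0, 1/5)
     R0 -= 1·R1  ⇒  (1, 0, 2/3, -13/15)
     R2 -= -2·R1  ⇒  (0, 0, -7/3, -4/15)
[3] R2 /= -7/3  ⇒  (0, 0, 1, 4/35)
     R0 -= 2/3·R2  ⇒  (1, 0, 0, -33/35)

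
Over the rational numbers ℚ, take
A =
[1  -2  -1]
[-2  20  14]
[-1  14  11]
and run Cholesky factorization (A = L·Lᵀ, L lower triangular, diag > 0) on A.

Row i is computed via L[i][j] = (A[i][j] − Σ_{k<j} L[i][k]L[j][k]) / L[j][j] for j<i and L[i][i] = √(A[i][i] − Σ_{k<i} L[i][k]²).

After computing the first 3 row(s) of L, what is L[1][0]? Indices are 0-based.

L[1][0] = -2

Step 1: L[0][0] = √(1) = 1.
  L[1][0] = (-2) / L[0][0] = -2.
Step 2: L[1][1] = √(16) = 4.
  L[2][0] = (-1) / L[0][0] = -1.
  L[2][1] = (12) / L[1][1] = 3.
Step 3: L[2][2] = √(1) = 1.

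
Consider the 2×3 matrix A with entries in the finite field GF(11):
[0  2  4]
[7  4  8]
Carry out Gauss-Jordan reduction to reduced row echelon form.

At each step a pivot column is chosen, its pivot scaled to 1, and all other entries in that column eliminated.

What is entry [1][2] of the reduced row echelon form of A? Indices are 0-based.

step 1: exchange rows 0,1
step 1: normalize row 0 (÷7) = (1, 10, 9)
step 2: normalize row 1 (÷2) = (0, 1, 2)
  row 0: subtract 10×row1 = (1, 0, 0)

M[1][2] = 2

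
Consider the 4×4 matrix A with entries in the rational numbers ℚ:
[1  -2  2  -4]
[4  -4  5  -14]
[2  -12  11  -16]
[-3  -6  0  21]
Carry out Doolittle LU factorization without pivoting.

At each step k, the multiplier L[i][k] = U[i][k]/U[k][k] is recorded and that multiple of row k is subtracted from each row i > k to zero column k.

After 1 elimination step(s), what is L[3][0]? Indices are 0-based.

Step 1: pivot at (0,0) is 1.
  row1 ← row1 − (4)·row0  ⇒  L[1][0]=4, U row1=(0, 4, -3, 2)
  row2 ← row2 − (2)·row0  ⇒  L[2][0]=2, U row2=(0, -8, 7, -8)
  row3 ← row3 − (-3)·row0  ⇒  L[3][0]=-3, U row3=(0, -12, 6, 9)

L[3][0] = -3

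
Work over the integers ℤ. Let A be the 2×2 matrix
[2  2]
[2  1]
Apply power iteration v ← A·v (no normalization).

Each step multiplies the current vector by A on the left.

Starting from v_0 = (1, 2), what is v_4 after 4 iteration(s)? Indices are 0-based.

v_4 = (256, 200)

v_0 = (1, 2).
v_1 = A·v_0 = (6, 4).
v_2 = A·v_1 = (20, 16).
v_3 = A·v_2 = (72, 56).
v_4 = A·v_3 = (256, 200).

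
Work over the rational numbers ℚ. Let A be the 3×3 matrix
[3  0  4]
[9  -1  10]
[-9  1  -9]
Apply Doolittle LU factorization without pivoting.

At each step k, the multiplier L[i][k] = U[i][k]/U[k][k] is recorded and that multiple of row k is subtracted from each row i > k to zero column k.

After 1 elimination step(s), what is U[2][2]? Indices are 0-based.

U[2][2] = 3

[col 0] pivot 3
  R1 -= 3*R0 → (0, -1, -2)  (L[1][0] := 3)
  R2 -= -3*R0 → (0, 1, 3)  (L[2][0] := -3)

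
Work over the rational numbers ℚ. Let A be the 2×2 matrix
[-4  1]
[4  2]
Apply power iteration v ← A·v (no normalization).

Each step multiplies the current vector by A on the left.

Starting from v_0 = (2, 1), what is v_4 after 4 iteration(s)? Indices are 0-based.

v_0 = (2, 1).
v_1 = A·v_0 = (-7, 10).
v_2 = A·v_1 = (38, -8).
v_3 = A·v_2 = (-160, 136).
v_4 = A·v_3 = (776, -368).

v_4 = (776, -368)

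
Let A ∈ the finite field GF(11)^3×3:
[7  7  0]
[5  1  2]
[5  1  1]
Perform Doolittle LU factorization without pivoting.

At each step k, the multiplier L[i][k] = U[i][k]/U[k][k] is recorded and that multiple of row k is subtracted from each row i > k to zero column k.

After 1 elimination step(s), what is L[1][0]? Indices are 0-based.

L[1][0] = 7

[col 0] pivot 7
  R1 -= 7*R0 → (0, 7, 2)  (L[1][0] := 7)
  R2 -= 7*R0 → (0, 7, 1)  (L[2][0] := 7)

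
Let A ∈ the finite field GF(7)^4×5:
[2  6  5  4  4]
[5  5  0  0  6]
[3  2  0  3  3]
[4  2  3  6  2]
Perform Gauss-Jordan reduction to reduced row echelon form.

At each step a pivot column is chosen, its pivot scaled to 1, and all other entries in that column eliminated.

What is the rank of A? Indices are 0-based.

pivot(0,0)=2: scale R0 → (1, 3, 6, 2, 2)
  clear (1,0): R1 −= (5)R0 → (0, 4, 5, 4, 3)
  clear (2,0): R2 −= (3)R0 → (0, 0, 3, 4, 4)
  clear (3,0): R3 −= (4)R0 → (0, 4, 0, 5, 1)
pivot(1,1)=4: scale R1 → (0, 1, 3, 1, 6)
  clear (0,1): R0 −= (3)R1 → (1, 0, 4, 6, 5)
  clear (3,1): R3 −= (4)R1 → (0, 0, 2, 1, 5)
pivot(2,2)=3: scale R2 → (0, 0, 1, 6, 6)
  clear (0,2): R0 −= (4)R2 → (1, 0, 0, 3, 2)
  clear (1,2): R1 −= (3)R2 → (0, 1, 0, 4, 2)
  clear (3,2): R3 −= (2)R2 → (0, 0, 0, 3, 0)
pivot(3,3)=3: scale R3 → (0, 0, 0, 1, 0)
  clear (0,3): R0 −= (3)R3 → (1, 0, 0, 0, 2)
  clear (1,3): R1 −= (4)R3 → (0, 1, 0, 0, 2)
  clear (2,3): R2 −= (6)R3 → (0, 0, 1, 0, 6)

rank = 4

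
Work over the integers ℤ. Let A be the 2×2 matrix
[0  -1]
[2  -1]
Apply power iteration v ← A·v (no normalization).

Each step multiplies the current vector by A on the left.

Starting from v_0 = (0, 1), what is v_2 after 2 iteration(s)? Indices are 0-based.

v_2 = (1, -1)

v_0 = (0, 1).
v_1 = A·v_0 = (-1, -1).
v_2 = A·v_1 = (1, -1).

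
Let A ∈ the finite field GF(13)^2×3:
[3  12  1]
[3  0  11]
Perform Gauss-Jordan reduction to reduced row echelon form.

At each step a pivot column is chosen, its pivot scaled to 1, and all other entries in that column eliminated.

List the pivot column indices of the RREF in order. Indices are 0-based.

pivot columns: 0, 1

step 1: normalize row 0 (÷3) = (1, 4, 9)
  row 1: subtract 3×row0 = (0, 1, 10)
step 2: normalize row 1 (÷1) = (0, 1, 10)
  row 0: subtract 4×row1 = (1, 0, 8)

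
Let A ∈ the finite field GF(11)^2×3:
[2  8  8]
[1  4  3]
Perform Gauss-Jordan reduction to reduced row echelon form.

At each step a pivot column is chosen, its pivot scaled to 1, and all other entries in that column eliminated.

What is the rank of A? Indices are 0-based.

step 1: normalize row 0 (÷2) = (1, 4, 4)
  row 1: subtract 1×row0 = (0, 0, 10)
skip col 1 (zero from row 1)
step 2: normalize row 1 (÷10) = (0, 0, 1)
  row 0: subtract 4×row1 = (1, 4, 0)

rank = 2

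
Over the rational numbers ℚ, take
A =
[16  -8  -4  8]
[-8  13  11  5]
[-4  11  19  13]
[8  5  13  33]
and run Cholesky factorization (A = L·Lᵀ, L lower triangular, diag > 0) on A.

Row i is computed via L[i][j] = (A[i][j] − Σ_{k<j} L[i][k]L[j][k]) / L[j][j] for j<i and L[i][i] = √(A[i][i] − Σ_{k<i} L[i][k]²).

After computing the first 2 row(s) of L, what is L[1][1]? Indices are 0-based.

L[1][1] = 3

Step 1: L[0][0] = √(16) = 4.
  L[1][0] = (-8) / L[0][0] = -2.
Step 2: L[1][1] = √(9) = 3.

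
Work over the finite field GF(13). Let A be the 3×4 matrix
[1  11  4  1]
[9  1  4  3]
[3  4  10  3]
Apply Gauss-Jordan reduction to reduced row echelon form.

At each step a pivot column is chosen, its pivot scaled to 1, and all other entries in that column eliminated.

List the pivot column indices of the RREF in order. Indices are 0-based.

pivot columns: 0, 1, 2

step 1: normalize row 0 (÷1) = (1, 11, 4, 1)
  row 1: subtract 9×row0 = (0, 6, 7, 7)
  row 2: subtract 3×row0 = (0, 10, 11, 0)
step 2: normalize row 1 (÷6) = (0, 1, 12, 12)
  row 0: subtract 11×row1 = (1, 0, 2, 12)
  row 2: subtract 10×row1 = (0, 0, 8, 10)
step 3: normalize row 2 (÷8) = (0, 0, 1, 11)
  row 0: subtract 2×row2 = (1, 0, 0, 3)
  row 1: subtract 12×row2 = (0, 1, 0, 10)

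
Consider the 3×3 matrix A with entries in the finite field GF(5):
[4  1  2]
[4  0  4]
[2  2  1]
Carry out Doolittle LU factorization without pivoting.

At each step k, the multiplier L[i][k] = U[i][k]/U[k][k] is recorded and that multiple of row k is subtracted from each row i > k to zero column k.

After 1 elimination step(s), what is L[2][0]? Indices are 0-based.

L[2][0] = 3

k=0: U[0][0]=4
  eliminate (1,0): mult=1, new row 1: (0, 4, 2); set L[1][0]=1
  eliminate (2,0): mult=3, new row 2: (0, 4, 0); set L[2][0]=3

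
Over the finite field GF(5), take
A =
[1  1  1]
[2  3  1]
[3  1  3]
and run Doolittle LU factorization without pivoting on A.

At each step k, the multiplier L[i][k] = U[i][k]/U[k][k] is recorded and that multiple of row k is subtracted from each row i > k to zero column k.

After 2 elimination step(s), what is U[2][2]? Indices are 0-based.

U[2][2] = 3

[col 0] pivot 1
  R1 -= 2*R0 → (0, 1, 4)  (L[1][0] := 2)
  R2 -= 3*R0 → (0, 3, 0)  (L[2][0] := 3)
[col 1] pivot 1
  R2 -= 3*R1 → (0, 0, 3)  (L[2][1] := 3)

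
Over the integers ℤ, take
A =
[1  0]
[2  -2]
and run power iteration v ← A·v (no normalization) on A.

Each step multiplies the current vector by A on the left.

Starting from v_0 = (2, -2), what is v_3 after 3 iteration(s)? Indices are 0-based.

v_0 = (2, -2).
v_1 = A·v_0 = (2, 8).
v_2 = A·v_1 = (2, -12).
v_3 = A·v_2 = (2, 28).

v_3 = (2, 28)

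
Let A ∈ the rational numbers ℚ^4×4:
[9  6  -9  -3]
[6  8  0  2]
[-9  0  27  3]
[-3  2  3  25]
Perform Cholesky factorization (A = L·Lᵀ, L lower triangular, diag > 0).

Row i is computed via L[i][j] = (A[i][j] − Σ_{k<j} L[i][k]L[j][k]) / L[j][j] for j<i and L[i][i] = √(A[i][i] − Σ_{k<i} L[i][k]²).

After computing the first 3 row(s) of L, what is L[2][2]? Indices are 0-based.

Step 1: L[0][0] = √(9) = 3.
  L[1][0] = (6) / L[0][0] = 2.
Step 2: L[1][1] = √(4) = 2.
  L[2][0] = (-9) / L[0][0] = -3.
  L[2][1] = (6) / L[1][1] = 3.
Step 3: L[2][2] = √(9) = 3.

L[2][2] = 3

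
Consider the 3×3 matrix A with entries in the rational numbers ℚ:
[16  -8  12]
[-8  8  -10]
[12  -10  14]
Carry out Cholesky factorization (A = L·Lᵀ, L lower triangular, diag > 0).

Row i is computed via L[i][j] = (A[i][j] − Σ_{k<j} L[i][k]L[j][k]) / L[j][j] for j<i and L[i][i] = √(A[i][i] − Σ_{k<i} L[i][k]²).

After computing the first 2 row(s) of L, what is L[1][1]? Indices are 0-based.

Step 1: L[0][0] = √(16) = 4.
  L[1][0] = (-8) / L[0][0] = -2.
Step 2: L[1][1] = √(4) = 2.

L[1][1] = 2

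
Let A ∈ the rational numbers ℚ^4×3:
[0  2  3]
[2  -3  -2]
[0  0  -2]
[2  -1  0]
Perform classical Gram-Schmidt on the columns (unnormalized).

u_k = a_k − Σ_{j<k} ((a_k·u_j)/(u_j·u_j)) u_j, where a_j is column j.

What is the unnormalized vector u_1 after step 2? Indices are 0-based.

u_1 = (2, -1, 0, 1)

Step 1: u_0 = a_0 = (0, 2, 0, 2).
Step 2: u_1 = a_1 − (-1)·u_0 = (2, -1, 0, 1).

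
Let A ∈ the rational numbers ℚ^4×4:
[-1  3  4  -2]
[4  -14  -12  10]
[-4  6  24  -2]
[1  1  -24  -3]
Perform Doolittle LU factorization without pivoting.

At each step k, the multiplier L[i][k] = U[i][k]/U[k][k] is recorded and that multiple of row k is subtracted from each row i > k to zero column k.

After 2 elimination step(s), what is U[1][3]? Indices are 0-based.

U[1][3] = 2

Step 1: pivot at (0,0) is -1.
  row1 ← row1 − (-4)·row0  ⇒  L[1][0]=-4, U row1=(0, -2, 4, 2)
  row2 ← row2 − (4)·row0  ⇒  L[2][0]=4, U row2=(0, -6, 8, 6)
  row3 ← row3 − (-1)·row0  ⇒  L[3][0]=-1, U row3=(0, 4, -20, -5)
Step 2: pivot at (1,1) is -2.
  row2 ← row2 − (3)·row1  ⇒  L[2][1]=3, U row2=(0, 0, -4, 0)
  row3 ← row3 − (-2)·row1  ⇒  L[3][1]=-2, U row3=(0, 0, -12, -1)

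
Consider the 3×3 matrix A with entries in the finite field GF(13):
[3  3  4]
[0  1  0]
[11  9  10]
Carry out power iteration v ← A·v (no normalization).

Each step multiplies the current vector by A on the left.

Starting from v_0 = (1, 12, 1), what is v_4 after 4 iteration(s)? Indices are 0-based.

v_0 = (1, 12, 1).
v_1 = A·v_0 = (4, 12, 12).
v_2 = A·v_1 = (5, 12, 12).
v_3 = A·v_2 = (8, 12, 10).
v_4 = A·v_3 = (9, 12, 10).

v_4 = (9, 12, 10)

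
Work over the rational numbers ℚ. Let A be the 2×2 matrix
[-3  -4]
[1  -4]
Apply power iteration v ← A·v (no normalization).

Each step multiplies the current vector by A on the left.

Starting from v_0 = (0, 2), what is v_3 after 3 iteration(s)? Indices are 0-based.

v_3 = (-264, -40)

v_0 = (0, 2).
v_1 = A·v_0 = (-8, -8).
v_2 = A·v_1 = (56, 24).
v_3 = A·v_2 = (-264, -40).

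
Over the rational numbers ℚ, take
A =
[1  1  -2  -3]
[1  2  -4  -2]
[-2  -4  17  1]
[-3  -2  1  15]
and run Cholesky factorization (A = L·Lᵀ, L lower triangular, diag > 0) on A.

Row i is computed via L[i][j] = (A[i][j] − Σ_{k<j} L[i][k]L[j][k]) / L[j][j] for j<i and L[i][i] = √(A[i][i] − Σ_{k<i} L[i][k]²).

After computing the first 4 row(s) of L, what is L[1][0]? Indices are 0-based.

Step 1: L[0][0] = √(1) = 1.
  L[1][0] = (1) / L[0][0] = 1.
Step 2: L[1][1] = √(1) = 1.
  L[2][0] = (-2) / L[0][0] = -2.
  L[2][1] = (-2) / L[1][1] = -2.
Step 3: L[2][2] = √(9) = 3.
  L[3][0] = (-3) / L[0][0] = -3.
  L[3][1] = (1) / L[1][1] = 1.
  L[3][2] = (-3) / L[2][2] = -1.
Step 4: L[3][3] = √(4) = 2.

L[1][0] = 1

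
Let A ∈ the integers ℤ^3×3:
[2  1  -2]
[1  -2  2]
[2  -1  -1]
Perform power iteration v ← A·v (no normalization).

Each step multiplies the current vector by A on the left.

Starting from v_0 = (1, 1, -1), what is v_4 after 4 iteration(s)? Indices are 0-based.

v_4 = (33, -31, 23)

v_0 = (1, 1, -1).
v_1 = A·v_0 = (5, -3, 2).
v_2 = A·v_1 = (3, 15, 11).
v_3 = A·v_2 = (-1, -5, -20).
v_4 = A·v_3 = (33, -31, 23).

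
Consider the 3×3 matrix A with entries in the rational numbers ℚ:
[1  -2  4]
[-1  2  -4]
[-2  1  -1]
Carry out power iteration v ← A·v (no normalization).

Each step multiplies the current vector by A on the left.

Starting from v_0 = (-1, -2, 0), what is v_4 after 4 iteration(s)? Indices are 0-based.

v_0 = (-1, -2, 0).
v_1 = A·v_0 = (3, -3, 0).
v_2 = A·v_1 = (9, -9, -9).
v_3 = A·v_2 = (-9, 9, -18).
v_4 = A·v_3 = (-99, 99, 45).

v_4 = (-99, 99, 45)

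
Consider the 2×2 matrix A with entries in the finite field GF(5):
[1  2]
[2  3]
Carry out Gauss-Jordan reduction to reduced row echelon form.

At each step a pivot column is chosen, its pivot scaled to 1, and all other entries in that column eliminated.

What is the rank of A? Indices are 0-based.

rank = 2

[1] R0 /= 1  ⇒  (1, 2)
     R1 -= 2·R0  ⇒  (0, 4)
[2] R1 /= 4  ⇒  (0, 1)
     R0 -= 2·R1  ⇒  (1, 0)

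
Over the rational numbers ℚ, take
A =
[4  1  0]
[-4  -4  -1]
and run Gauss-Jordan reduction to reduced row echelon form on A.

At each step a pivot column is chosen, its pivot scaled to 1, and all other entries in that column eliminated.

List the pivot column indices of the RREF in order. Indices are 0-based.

pivot columns: 0, 1

pivot(0,0)=4: scale R0 → (1, 1/4, 0)
  clear (1,0): R1 −= (-4)R0 → (0, -3, -1)
pivot(1,1)=-3: scale R1 → (0, 1, 1/3)
  clear (0,1): R0 −= (1/4)R1 → (1, 0, -1/12)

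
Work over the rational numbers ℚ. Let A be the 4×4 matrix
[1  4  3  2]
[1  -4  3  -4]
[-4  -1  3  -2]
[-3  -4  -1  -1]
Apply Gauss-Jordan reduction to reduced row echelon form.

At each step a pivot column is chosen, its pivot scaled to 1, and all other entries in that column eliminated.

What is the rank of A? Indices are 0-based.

rank = 4

[1] R0 /= 1  ⇒  (1, 4, 3, 2)
     R1 -= 1·R0  ⇒  (0, -8, 0, -6)
     R2 -= -4·R0  ⇒  (0, 15, 15, 6)
     R3 -= -3·R0  ⇒  (0, 8, 8, 5)
[2] R1 /= -8  ⇒  (0, 1, 0, 3/4)
     R0 -= 4·R1  ⇒  (1, 0, 3, -1)
     R2 -= 15·R1  ⇒  (0, 0, 15, -21/4)
     R3 -= 8·R1  ⇒  (0, 0, 8, -1)
[3] R2 /= 15  ⇒  (0, 0, 1, -7/20)
     R0 -= 3·R2  ⇒  (1, 0, 0, 1/20)
     R3 -= 8·R2  ⇒  (0, 0, 0, 9/5)
[4] R3 /= 9/5  ⇒  (0, 0, 0, 1)
     R0 -= 1/20·R3  ⇒  (1, 0, 0, 0)
     R1 -= 3/4·R3  ⇒  (0, 1, 0, 0)
     R2 -= -7/20·R3  ⇒  (0, 0, 1, 0)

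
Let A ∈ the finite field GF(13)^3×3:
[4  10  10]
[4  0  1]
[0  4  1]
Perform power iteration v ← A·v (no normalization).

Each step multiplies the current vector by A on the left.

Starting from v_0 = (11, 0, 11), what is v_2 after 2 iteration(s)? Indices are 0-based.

v_2 = (2, 3, 10)

v_0 = (11, 0, 11).
v_1 = A·v_0 = (11, 3, 11).
v_2 = A·v_1 = (2, 3, 10).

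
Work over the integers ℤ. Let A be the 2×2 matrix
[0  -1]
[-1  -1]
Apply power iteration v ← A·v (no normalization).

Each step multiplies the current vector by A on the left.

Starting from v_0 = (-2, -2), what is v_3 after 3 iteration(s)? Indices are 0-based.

v_3 = (6, 10)

v_0 = (-2, -2).
v_1 = A·v_0 = (2, 4).
v_2 = A·v_1 = (-4, -6).
v_3 = A·v_2 = (6, 10).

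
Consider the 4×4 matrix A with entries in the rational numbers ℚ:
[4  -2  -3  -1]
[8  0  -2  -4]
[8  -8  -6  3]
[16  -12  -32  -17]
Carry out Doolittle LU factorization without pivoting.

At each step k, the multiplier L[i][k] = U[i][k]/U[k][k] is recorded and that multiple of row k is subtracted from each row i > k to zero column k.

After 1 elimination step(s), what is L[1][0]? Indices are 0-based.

k=0: U[0][0]=4
  eliminate (1,0): mult=2, new row 1: (0, 4, 4, -2); set L[1][0]=2
  eliminate (2,0): mult=2, new row 2: (0, -4, 0, 5); set L[2][0]=2
  eliminate (3,0): mult=4, new row 3: (0, -4, -20, -13); set L[3][0]=4

L[1][0] = 2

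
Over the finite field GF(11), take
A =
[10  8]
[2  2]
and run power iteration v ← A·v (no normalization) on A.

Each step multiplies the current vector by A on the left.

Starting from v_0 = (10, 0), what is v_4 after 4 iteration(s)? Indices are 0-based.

v_4 = (3, 3)

v_0 = (10, 0).
v_1 = A·v_0 = (1, 9).
v_2 = A·v_1 = (5, 9).
v_3 = A·v_2 = (1, 6).
v_4 = A·v_3 = (3, 3).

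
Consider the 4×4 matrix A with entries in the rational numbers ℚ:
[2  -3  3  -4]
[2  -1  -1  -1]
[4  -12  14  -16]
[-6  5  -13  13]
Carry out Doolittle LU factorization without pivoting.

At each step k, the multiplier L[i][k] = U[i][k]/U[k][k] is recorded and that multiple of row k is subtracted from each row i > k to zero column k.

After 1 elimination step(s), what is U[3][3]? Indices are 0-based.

U[3][3] = 1

[col 0] pivot 2
  R1 -= 1*R0 → (0, 2, -4, 3)  (L[1][0] := 1)
  R2 -= 2*R0 → (0, -6, 8, -8)  (L[2][0] := 2)
  R3 -= -3*R0 → (0, -4, -4, 1)  (L[3][0] := -3)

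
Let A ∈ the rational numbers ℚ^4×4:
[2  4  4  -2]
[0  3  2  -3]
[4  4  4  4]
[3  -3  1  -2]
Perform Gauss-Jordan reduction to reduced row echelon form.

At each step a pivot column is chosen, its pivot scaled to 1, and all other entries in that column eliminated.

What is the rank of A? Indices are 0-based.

rank = 4

step 1: normalize row 0 (÷2) = (1, 2, 2, -1)
  row 2: subtract 4×row0 = (0, -4, -4, 8)
  row 3: subtract 3×row0 = (0, -9, -5, 1)
step 2: normalize row 1 (÷3) = (0, 1, 2/3, -1)
  row 0: subtract 2×row1 = (1, 0, 2/3, 1)
  row 2: subtract -4×row1 = (0, 0, -4/3, 4)
  row 3: subtract -9×row1 = (0, 0, 1, -8)
step 3: normalize row 2 (÷-4/3) = (0, 0, 1, -3)
  row 0: subtract 2/3×row2 = (1, 0, 0, 3)
  row 1: subtract 2/3×row2 = (0, 1, 0, 1)
  row 3: subtract 1×row2 = (0, 0, 0, -5)
step 4: normalize row 3 (÷-5) = (0, 0, 0, 1)
  row 0: subtract 3×row3 = (1, 0, 0, 0)
  row 1: subtract 1×row3 = (0, 1, 0, 0)
  row 2: subtract -3×row3 = (0, 0, 1, 0)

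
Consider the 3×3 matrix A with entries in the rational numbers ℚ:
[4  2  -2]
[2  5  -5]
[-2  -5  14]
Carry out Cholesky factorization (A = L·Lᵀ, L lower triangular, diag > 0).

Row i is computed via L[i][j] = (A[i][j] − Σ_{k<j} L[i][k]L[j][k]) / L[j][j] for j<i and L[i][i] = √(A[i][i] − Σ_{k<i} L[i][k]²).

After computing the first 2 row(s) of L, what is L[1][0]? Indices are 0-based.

Step 1: L[0][0] = √(4) = 2.
  L[1][0] = (2) / L[0][0] = 1.
Step 2: L[1][1] = √(4) = 2.

L[1][0] = 1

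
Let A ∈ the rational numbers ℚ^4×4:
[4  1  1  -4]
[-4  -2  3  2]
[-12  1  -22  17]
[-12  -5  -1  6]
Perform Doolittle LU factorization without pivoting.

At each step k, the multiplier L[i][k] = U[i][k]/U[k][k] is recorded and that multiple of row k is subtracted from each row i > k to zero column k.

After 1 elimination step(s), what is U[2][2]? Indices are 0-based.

[col 0] pivot 4
  R1 -= -1*R0 → (0, -1, 4, -2)  (L[1][0] := -1)
  R2 -= -3*R0 → (0, 4, -19, 5)  (L[2][0] := -3)
  R3 -= -3*R0 → (0, -2, 2, -6)  (L[3][0] := -3)

U[2][2] = -19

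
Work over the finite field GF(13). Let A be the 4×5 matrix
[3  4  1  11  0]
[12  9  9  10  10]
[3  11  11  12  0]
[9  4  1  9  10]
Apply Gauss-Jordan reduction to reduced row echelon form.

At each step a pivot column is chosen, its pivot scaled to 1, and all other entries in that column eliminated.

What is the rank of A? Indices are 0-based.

rank = 4

step 1: normalize row 0 (÷3) = (1, 10, 9, 8, 0)
  row 1: subtract 12×row0 = (0, 6, 5, 5, 10)
  row 2: subtract 3×row0 = (0, 7, 10, 1, 0)
  row 3: subtract 9×row0 = (0, 5, 11, 2, 10)
step 2: normalize row 1 (÷6) = (0, 1, 3, 3, 6)
  row 0: subtract 10×row1 = (1, 0, 5, 4, 5)
  row 2: subtract 7×row1 = (0, 0, 2, 6, 10)
  row 3: subtract 5×row1 = (0, 0, 9, 0, 6)
step 3: normalize row 2 (÷2) = (0, 0, 1, 3, 5)
  row 0: subtract 5×row2 = (1, 0, 0, 2, 6)
  row 1: subtract 3×row2 = (0, 1, 0, 7, 4)
  row 3: subtract 9×row2 = (0, 0, 0, 12, 0)
step 4: normalize row 3 (÷12) = (0, 0, 0, 1, 0)
  row 0: subtract 2×row3 = (1, 0, 0, 0, 6)
  row 1: subtract 7×row3 = (0, 1, 0, 0, 4)
  row 2: subtract 3×row3 = (0, 0, 1, 0, 5)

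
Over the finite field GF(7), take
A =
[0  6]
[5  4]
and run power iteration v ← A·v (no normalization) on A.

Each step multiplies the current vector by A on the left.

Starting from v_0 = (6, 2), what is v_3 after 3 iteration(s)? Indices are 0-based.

v_0 = (6, 2).
v_1 = A·v_0 = (5, 3).
v_2 = A·v_1 = (4, 2).
v_3 = A·v_2 = (5, 0).

v_3 = (5, 0)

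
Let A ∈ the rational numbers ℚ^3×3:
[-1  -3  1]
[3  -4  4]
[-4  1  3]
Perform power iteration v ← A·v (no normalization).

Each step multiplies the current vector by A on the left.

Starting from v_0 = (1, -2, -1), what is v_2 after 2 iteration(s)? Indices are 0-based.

v_2 = (-34, -52, -36)

v_0 = (1, -2, -1).
v_1 = A·v_0 = (4, 7, -9).
v_2 = A·v_1 = (-34, -52, -36).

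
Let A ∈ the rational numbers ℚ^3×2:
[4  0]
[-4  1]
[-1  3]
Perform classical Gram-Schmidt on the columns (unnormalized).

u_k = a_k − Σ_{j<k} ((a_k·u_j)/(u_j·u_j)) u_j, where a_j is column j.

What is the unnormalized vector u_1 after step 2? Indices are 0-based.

u_1 = (28/33, 5/33, 92/33)

Step 1: u_0 = a_0 = (4, -4, -1).
Step 2: u_1 = a_1 − (-7/33)·u_0 = (28/33, 5/33, 92/33).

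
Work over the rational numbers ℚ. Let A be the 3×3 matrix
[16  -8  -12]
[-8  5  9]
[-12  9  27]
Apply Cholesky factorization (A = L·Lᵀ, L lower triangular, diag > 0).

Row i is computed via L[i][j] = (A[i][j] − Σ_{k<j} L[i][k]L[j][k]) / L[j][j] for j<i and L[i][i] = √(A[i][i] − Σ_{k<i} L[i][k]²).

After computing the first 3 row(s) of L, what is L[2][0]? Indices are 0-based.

L[2][0] = -3

Step 1: L[0][0] = √(16) = 4.
  L[1][0] = (-8) / L[0][0] = -2.
Step 2: L[1][1] = √(1) = 1.
  L[2][0] = (-12) / L[0][0] = -3.
  L[2][1] = (3) / L[1][1] = 3.
Step 3: L[2][2] = √(9) = 3.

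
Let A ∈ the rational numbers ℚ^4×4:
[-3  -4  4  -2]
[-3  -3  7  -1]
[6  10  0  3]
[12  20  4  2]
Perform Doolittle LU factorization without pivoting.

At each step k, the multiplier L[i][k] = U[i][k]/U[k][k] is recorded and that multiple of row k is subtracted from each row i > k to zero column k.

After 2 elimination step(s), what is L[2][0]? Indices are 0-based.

[col 0] pivot -3
  R1 -= 1*R0 → (0, 1, 3, 1)  (L[1][0] := 1)
  R2 -= -2*R0 → (0, 2, 8, -1)  (L[2][0] := -2)
  R3 -= -4*R0 → (0, 4, 20, -6)  (L[3][0] := -4)
[col 1] pivot 1
  R2 -= 2*R1 → (0, 0, 2, -3)  (L[2][1] := 2)
  R3 -= 4*R1 → (0, 0, 8, -10)  (L[3][1] := 4)

L[2][0] = -2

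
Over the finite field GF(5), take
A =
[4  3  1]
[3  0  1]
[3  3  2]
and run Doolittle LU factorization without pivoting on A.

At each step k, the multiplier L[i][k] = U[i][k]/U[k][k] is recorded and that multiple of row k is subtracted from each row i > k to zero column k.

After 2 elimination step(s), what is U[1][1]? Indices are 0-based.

U[1][1] = 4

Step 1: pivot at (0,0) is 4.
  row1 ← row1 − (2)·row0  ⇒  L[1][0]=2, U row1=(0, 4, 4)
  row2 ← row2 − (2)·row0  ⇒  L[2][0]=2, U row2=(0, 2, 0)
Step 2: pivot at (1,1) is 4.
  row2 ← row2 − (3)·row1  ⇒  L[2][1]=3, U row2=(0, 0, 3)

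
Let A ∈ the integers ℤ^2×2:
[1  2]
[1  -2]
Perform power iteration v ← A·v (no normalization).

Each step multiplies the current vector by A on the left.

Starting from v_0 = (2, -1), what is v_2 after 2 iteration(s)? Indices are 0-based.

v_2 = (8, -8)

v_0 = (2, -1).
v_1 = A·v_0 = (0, 4).
v_2 = A·v_1 = (8, -8).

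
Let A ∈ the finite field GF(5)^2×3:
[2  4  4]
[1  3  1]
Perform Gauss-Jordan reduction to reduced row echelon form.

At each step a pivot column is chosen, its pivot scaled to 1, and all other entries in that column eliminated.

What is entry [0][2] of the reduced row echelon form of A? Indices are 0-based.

M[0][2] = 4

[1] R0 /= 2  ⇒  (1, 2, 2)
     R1 -= 1·R0  ⇒  (0, 1, 4)
[2] R1 /= 1  ⇒  (0, 1, 4)
     R0 -= 2·R1  ⇒  (1, 0, 4)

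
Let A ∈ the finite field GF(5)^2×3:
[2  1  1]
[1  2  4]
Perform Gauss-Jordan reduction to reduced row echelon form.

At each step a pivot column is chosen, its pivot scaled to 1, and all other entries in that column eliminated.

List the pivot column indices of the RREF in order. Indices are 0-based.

pivot columns: 0, 1

step 1: normalize row 0 (÷2) = (1, 3, 3)
  row 1: subtract 1×row0 = (0, 4, 1)
step 2: normalize row 1 (÷4) = (0, 1, 4)
  row 0: subtract 3×row1 = (1, 0, 1)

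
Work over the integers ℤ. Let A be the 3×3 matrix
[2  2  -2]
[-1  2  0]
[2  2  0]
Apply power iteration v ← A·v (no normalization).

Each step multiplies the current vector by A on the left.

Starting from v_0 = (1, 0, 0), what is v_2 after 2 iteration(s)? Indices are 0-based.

v_2 = (-2, -4, 2)

v_0 = (1, 0, 0).
v_1 = A·v_0 = (2, -1, 2).
v_2 = A·v_1 = (-2, -4, 2).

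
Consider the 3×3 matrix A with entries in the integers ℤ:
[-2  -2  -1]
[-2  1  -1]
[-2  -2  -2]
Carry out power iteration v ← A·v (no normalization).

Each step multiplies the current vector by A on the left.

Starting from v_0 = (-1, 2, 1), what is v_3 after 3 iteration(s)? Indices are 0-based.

v_3 = (-42, -3, -50)

v_0 = (-1, 2, 1).
v_1 = A·v_0 = (-3, 3, -4).
v_2 = A·v_1 = (4, 13, 8).
v_3 = A·v_2 = (-42, -3, -50).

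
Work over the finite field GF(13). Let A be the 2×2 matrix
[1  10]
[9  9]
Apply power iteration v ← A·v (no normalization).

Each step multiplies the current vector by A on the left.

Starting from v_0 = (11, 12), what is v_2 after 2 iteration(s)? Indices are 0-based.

v_0 = (11, 12).
v_1 = A·v_0 = (1, 12).
v_2 = A·v_1 = (4, 0).

v_2 = (4, 0)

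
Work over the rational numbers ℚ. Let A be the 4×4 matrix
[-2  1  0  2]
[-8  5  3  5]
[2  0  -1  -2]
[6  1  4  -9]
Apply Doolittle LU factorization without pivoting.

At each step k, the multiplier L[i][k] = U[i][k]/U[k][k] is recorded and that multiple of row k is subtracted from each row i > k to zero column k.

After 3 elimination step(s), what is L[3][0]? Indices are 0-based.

L[3][0] = -3

Step 1: pivot at (0,0) is -2.
  row1 ← row1 − (4)·row0  ⇒  L[1][0]=4, U row1=(0, 1, 3, -3)
  row2 ← row2 − (-1)·row0  ⇒  L[2][0]=-1, U row2=(0, 1, -1, 0)
  row3 ← row3 − (-3)·row0  ⇒  L[3][0]=-3, U row3=(0, 4, 4, -3)
Step 2: pivot at (1,1) is 1.
  row2 ← row2 − (1)·row1  ⇒  L[2][1]=1, U row2=(0, 0, -4, 3)
  row3 ← row3 − (4)·row1  ⇒  L[3][1]=4, U row3=(0, 0, -8, 9)
Step 3: pivot at (2,2) is -4.
  row3 ← row3 − (2)·row2  ⇒  L[3][2]=2, U row3=(0, 0, 0, 3)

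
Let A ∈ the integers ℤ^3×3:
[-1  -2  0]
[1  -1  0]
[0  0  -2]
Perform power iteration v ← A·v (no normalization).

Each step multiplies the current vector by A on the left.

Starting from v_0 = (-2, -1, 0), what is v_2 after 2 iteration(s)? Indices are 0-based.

v_0 = (-2, -1, 0).
v_1 = A·v_0 = (4, -1, 0).
v_2 = A·v_1 = (-2, 5, 0).

v_2 = (-2, 5, 0)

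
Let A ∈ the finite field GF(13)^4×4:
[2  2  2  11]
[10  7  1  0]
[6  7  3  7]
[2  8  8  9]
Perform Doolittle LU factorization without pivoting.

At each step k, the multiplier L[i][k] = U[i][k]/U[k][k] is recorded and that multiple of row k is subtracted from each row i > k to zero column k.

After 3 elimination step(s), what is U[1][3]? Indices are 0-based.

k=0: U[0][0]=2
  eliminate (1,0): mult=5, new row 1: (0, 10, 4, 10); set L[1][0]=5
  eliminate (2,0): mult=3, new row 2: (0, 1, 10, 0); set L[2][0]=3
  eliminate (3,0): mult=1, new row 3: (0, 6, 6, 11); set L[3][0]=1
k=1: U[1][1]=10
  eliminate (2,1): mult=4, new row 2: (0, 0, 7, 12); set L[2][1]=4
  eliminate (3,1): mult=11, new row 3: (0, 0, 1, 5); set L[3][1]=11
k=2: U[2][2]=7
  eliminate (3,2): mult=2, new row 3: (0, 0, 0, 7); set L[3][2]=2

U[1][3] = 10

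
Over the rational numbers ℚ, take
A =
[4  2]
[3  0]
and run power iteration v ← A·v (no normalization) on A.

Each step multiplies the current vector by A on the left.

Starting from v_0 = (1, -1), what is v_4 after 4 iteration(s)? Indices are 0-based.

v_0 = (1, -1).
v_1 = A·v_0 = (2, 3).
v_2 = A·v_1 = (14, 6).
v_3 = A·v_2 = (68, 42).
v_4 = A·v_3 = (356, 204).

v_4 = (356, 204)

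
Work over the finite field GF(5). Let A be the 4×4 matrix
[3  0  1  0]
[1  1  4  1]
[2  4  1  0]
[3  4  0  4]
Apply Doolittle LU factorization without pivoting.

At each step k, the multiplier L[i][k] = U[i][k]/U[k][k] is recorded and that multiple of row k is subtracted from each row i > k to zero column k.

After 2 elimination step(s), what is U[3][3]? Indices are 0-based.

U[3][3] = 0

k=0: U[0][0]=3
  eliminate (1,0): mult=2, new row 1: (0, 1, 2, 1); set L[1][0]=2
  eliminate (2,0): mult=4, new row 2: (0, 4, 2, 0); set L[2][0]=4
  eliminate (3,0): mult=1, new row 3: (0, 4, 4, 4); set L[3][0]=1
k=1: U[1][1]=1
  eliminate (2,1): mult=4, new row 2: (0, 0, 4, 1); set L[2][1]=4
  eliminate (3,1): mult=4, new row 3: (0, 0, 1, 0); set L[3][1]=4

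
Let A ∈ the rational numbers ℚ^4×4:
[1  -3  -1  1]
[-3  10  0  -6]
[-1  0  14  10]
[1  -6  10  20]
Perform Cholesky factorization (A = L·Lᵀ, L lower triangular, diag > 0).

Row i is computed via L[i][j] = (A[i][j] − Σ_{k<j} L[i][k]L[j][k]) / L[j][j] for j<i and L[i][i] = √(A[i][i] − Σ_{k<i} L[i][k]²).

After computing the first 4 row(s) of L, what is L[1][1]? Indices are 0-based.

L[1][1] = 1

Step 1: L[0][0] = √(1) = 1.
  L[1][0] = (-3) / L[0][0] = -3.
Step 2: L[1][1] = √(1) = 1.
  L[2][0] = (-1) / L[0][0] = -1.
  L[2][1] = (-3) / L[1][1] = -3.
Step 3: L[2][2] = √(4) = 2.
  L[3][0] = (1) / L[0][0] = 1.
  L[3][1] = (-3) / L[1][1] = -3.
  L[3][2] = (2) / L[2][2] = 1.
Step 4: L[3][3] = √(9) = 3.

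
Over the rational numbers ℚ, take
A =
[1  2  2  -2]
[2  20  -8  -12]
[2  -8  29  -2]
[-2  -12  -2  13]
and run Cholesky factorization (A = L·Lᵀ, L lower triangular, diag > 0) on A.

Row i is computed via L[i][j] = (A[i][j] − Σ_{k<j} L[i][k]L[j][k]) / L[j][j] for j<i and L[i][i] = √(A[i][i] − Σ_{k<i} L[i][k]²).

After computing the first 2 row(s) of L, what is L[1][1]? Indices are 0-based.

Step 1: L[0][0] = √(1) = 1.
  L[1][0] = (2) / L[0][0] = 2.
Step 2: L[1][1] = √(16) = 4.

L[1][1] = 4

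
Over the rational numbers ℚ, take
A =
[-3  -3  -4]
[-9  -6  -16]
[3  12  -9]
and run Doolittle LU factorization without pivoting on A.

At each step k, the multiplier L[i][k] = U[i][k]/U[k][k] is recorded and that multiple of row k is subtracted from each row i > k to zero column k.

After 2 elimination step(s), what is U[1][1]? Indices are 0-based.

[col 0] pivot -3
  R1 -= 3*R0 → (0, 3, -4)  (L[1][0] := 3)
  R2 -= -1*R0 → (0, 9, -13)  (L[2][0] := -1)
[col 1] pivot 3
  R2 -= 3*R1 → (0, 0, -1)  (L[2][1] := 3)

U[1][1] = 3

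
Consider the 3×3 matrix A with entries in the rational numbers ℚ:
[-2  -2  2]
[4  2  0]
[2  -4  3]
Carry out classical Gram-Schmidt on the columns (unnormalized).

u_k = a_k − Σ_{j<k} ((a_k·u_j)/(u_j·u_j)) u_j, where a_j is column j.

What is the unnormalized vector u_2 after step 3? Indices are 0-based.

Step 1: u_0 = a_0 = (-2, 4, 2).
Step 2: u_1 = a_1 − (1/6)·u_0 = (-5/3, 4/3, -13/3).
Step 3: u_2 = a_2 − (1/12)·u_0 − (-7/10)·u_1 = (1, 3/5, -1/5).

u_2 = (1, 3/5, -1/5)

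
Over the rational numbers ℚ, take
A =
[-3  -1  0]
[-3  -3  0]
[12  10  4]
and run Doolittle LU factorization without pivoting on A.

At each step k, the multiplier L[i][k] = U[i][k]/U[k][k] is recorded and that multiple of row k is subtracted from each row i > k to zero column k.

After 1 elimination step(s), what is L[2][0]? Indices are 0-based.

Step 1: pivot at (0,0) is -3.
  row1 ← row1 − (1)·row0  ⇒  L[1][0]=1, U row1=(0, -2, 0)
  row2 ← row2 − (-4)·row0  ⇒  L[2][0]=-4, U row2=(0, 6, 4)

L[2][0] = -4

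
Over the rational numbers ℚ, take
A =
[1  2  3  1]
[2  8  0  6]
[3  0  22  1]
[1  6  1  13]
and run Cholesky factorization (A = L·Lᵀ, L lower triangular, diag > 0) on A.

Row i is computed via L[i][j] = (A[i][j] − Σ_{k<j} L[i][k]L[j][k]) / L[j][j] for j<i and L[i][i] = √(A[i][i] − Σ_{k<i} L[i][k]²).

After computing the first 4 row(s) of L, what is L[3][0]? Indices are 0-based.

Step 1: L[0][0] = √(1) = 1.
  L[1][0] = (2) / L[0][0] = 2.
Step 2: L[1][1] = √(4) = 2.
  L[2][0] = (3) / L[0][0] = 3.
  L[2][1] = (-6) / L[1][1] = -3.
Step 3: L[2][2] = √(4) = 2.
  L[3][0] = (1) / L[0][0] = 1.
  L[3][1] = (4) / L[1][1] = 2.
  L[3][2] = (4) / L[2][2] = 2.
Step 4: L[3][3] = √(4) = 2.

L[3][0] = 1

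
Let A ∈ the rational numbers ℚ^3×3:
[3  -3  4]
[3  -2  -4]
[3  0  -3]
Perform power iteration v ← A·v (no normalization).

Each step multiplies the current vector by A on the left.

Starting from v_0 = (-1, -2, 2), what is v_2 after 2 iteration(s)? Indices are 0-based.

v_0 = (-1, -2, 2).
v_1 = A·v_0 = (11, -7, -9).
v_2 = A·v_1 = (18, 83, 60).

v_2 = (18, 83, 60)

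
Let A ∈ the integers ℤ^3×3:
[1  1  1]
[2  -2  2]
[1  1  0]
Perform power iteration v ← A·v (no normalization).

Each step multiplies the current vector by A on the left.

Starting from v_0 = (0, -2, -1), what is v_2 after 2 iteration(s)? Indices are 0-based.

v_0 = (0, -2, -1).
v_1 = A·v_0 = (-3, 2, -2).
v_2 = A·v_1 = (-3, -14, -1).

v_2 = (-3, -14, -1)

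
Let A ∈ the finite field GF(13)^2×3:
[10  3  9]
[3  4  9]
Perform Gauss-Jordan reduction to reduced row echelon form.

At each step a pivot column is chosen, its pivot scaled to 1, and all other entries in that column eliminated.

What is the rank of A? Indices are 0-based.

[1] R0 /= 10  ⇒  (1, 12, 10)
     R1 -= 3·R0  ⇒  (0, 7, 5)
[2] R1 /= 7  ⇒  (0, 1, 10)
     R0 -= 12·R1  ⇒  (1, 0, 7)

rank = 2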